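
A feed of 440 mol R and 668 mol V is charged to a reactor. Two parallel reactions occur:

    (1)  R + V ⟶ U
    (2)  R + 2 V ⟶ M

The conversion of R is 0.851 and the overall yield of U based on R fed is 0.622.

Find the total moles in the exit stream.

Yield of U: 1ξ₁ / 440 = 0.622 → ξ₁ = 273.7 mol.
Conversion of R: 1ξ₁ + 1ξ₂ = 0.851 × 440 = 374.4 → ξ₂ = 100.8 mol.
Outlet amounts (n = n₀ + Σ ν·ξ):
  R: 440 − 1(273.7) − 1(100.8) = 65.56
  V: 668 − 1(273.7) − 2(100.8) = 192.8
  U: 0 + 1(273.7) = 273.7
  M: 0 + 1(100.8) = 100.8
Total out = 65.56 + 192.8 + 273.7 + 100.8 = 632.8 mol.

633 mol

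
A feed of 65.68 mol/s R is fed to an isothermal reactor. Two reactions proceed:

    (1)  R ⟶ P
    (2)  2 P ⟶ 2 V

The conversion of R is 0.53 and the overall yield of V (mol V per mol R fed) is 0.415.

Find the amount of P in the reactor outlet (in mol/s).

7.55 mol/s

Conversion of R: R consumed = 1ξ₁ = 0.53 × 65.68 → ξ₁ = 34.81 mol/s.
Yield of V: 2ξ₂ / 65.68 = 0.415 → ξ₂ = 13.63 mol/s.
Outlet amounts (n = n₀ + Σ ν·ξ):
  R: 65.68 − 1(34.81) = 30.87
  P: 0 + 1(34.81) − 2(13.63) = 7.553
  V: 0 + 2(13.63) = 27.26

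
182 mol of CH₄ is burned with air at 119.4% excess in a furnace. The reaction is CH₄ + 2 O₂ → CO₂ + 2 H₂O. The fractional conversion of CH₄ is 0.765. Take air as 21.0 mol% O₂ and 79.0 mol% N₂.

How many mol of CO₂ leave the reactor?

Stoichiometric O₂ = 2 × 182 = 364 mol; O₂ fed = 364 × 2.194 = 798.6 mol.
N₂ fed = 798.6 × 79/21 = 3004 mol.
Fuel reacted = 0.765 × 182 → ξ = 139.2 mol.
Outlet (n = n₀ + ν ξ):
  CH₄: 182 − 1(139.2) = 42.77
  O₂: 798.6 − 2(139.2) = 520.2
  N₂: 3004 (inert)
  CO₂: 0 + 1(139.2) = 139.2
  H₂O: 0 + 2(139.2) = 278.5

139 mol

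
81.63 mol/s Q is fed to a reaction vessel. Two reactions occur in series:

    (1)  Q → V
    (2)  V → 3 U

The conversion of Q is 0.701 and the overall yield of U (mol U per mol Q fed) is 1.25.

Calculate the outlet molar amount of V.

Conversion of Q: Q consumed = 1ξ₁ = 0.701 × 81.63 → ξ₁ = 57.22 mol/s.
Yield of U: 3ξ₂ / 81.63 = 1.25 → ξ₂ = 34.01 mol/s.
Outlet amounts (n = n₀ + Σ ν·ξ):
  Q: 81.63 − 1(57.22) = 24.41
  V: 0 + 1(57.22) − 1(34.01) = 23.21
  U: 0 + 3(34.01) = 102

23.2 mol/s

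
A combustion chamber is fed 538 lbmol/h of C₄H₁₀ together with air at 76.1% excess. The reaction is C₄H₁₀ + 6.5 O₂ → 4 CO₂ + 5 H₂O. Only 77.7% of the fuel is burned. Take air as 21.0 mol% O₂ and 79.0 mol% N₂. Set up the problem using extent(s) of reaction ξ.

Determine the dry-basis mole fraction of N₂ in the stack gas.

Stoichiometric O₂ = 6.5 × 538 = 3497 lbmol/h; O₂ fed = 3497 × 1.761 = 6158 lbmol/h.
N₂ fed = 6158 × 79/21 = 23170 lbmol/h.
Fuel reacted = 0.777 × 538 → ξ = 418 lbmol/h.
Outlet (n = n₀ + ν ξ):
  C₄H₁₀: 538 − 1(418) = 120
  O₂: 6158 − 6.5(418) = 3441
  N₂: 23170 (inert)
  CO₂: 0 + 4(418) = 1672
  H₂O: 0 + 5(418) = 2090
Dry total = 28400 lbmol/h; y_N₂ (dry) = 23170 / 28400 = 0.8157.

0.816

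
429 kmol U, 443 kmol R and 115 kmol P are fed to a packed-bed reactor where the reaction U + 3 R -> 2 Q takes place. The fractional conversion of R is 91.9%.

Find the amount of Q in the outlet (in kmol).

271 kmol

R reacted = 0.919 × 443 = 407.1 kmol; ν_R = −3, so ξ = 407.1/3 = 135.7 kmol.
Outlet amounts (n = n₀ + ν ξ):
  U: 429 − 1(135.7) = 293.3
  R: 443 − 3(135.7) = 35.88
  Q: 0 + 2(135.7) = 271.4
  P: 115 (inert)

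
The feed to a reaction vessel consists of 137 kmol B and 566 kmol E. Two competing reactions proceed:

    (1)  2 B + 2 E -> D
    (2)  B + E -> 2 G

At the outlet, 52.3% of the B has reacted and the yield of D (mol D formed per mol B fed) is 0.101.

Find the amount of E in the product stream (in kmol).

494 kmol

Yield of D: 1ξ₁ / 137 = 0.101 → ξ₁ = 13.84 kmol.
Conversion of B: 2ξ₁ + 1ξ₂ = 0.523 × 137 = 71.65 → ξ₂ = 43.98 kmol.
Outlet amounts (n = n₀ + Σ ν·ξ):
  B: 137 − 2(13.84) − 1(43.98) = 65.35
  E: 566 − 2(13.84) − 1(43.98) = 494.3
  D: 0 + 1(13.84) = 13.84
  G: 0 + 2(43.98) = 87.95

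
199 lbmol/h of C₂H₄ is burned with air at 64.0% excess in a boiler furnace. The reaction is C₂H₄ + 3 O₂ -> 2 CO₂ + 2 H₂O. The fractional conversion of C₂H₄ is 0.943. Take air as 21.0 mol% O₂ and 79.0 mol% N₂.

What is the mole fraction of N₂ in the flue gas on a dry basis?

0.821

Stoichiometric O₂ = 3 × 199 = 597 lbmol/h; O₂ fed = 597 × 1.640 = 979.1 lbmol/h.
N₂ fed = 979.1 × 79/21 = 3683 lbmol/h.
Fuel reacted = 0.943 × 199 → ξ = 187.7 lbmol/h.
Outlet (n = n₀ + ν ξ):
  C₂H₄: 199 − 1(187.7) = 11.34
  O₂: 979.1 − 3(187.7) = 416.1
  N₂: 3683 (inert)
  CO₂: 0 + 2(187.7) = 375.3
  H₂O: 0 + 2(187.7) = 375.3
Dry total = 4486 lbmol/h; y_N₂ (dry) = 3683 / 4486 = 0.821.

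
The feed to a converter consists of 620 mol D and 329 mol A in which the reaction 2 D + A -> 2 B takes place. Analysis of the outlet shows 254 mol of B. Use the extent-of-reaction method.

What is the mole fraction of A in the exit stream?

0.246

For B: n = n₀ + 2ξ → 254 = 0 + 2ξ, giving ξ = 127 mol.
Outlet amounts (n = n₀ + ν ξ):
  D: 620 − 2(127) = 366
  A: 329 − 1(127) = 202
  B: 0 + 2(127) = 254
Total out = 822 mol; y_A = 202 / 822 = 0.2457.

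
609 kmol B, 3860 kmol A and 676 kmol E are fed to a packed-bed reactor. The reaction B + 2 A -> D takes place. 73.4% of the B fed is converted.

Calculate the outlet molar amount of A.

2970 kmol

B reacted = 0.734 × 609 = 447 kmol; ν_B = −1, so ξ = 447/1 = 447 kmol.
Outlet amounts (n = n₀ + ν ξ):
  B: 609 − 1(447) = 162
  A: 3860 − 2(447) = 2966
  D: 0 + 1(447) = 447
  E: 676 (inert)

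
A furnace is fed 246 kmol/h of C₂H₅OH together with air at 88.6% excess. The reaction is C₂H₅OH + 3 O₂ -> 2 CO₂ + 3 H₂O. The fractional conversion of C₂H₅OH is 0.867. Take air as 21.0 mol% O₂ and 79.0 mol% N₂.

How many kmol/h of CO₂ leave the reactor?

427 kmol/h

Stoichiometric O₂ = 3 × 246 = 738 kmol/h; O₂ fed = 738 × 1.886 = 1392 kmol/h.
N₂ fed = 1392 × 79/21 = 5236 kmol/h.
Fuel reacted = 0.867 × 246 → ξ = 213.3 kmol/h.
Outlet (n = n₀ + ν ξ):
  C₂H₅OH: 246 − 1(213.3) = 32.72
  O₂: 1392 − 3(213.3) = 752
  N₂: 5236 (inert)
  CO₂: 0 + 2(213.3) = 426.6
  H₂O: 0 + 3(213.3) = 639.8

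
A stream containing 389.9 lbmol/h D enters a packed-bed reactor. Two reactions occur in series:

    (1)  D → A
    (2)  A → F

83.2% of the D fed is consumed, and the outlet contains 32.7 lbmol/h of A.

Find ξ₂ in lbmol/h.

ξ₂ = 292 lbmol/h

Conversion of D: D consumed = 1ξ₁ = 0.832 × 389.9 → ξ₁ = 324.4 lbmol/h.
A balance: n_A = 0 + 1ξ₁ − 1ξ₂ = 32.7 → ξ₂ = (1·324.4 − 32.7)/1 = 291.7 lbmol/h.
Outlet amounts (n = n₀ + Σ ν·ξ):
  D: 389.9 − 1(324.4) = 65.5
  A: 0 + 1(324.4) − 1(291.7) = 32.7
  F: 0 + 1(291.7) = 291.7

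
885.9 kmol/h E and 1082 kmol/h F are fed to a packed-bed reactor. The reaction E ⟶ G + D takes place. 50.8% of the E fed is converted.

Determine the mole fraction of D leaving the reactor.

E reacted = 0.508 × 885.9 = 450 kmol/h; ν_E = −1, so ξ = 450/1 = 450 kmol/h.
Outlet amounts (n = n₀ + ν ξ):
  E: 885.9 − 1(450) = 435.9
  G: 0 + 1(450) = 450
  D: 0 + 1(450) = 450
  F: 1082 (inert)
Total out = 2418 kmol/h; y_D = 450 / 2418 = 0.1861.

0.186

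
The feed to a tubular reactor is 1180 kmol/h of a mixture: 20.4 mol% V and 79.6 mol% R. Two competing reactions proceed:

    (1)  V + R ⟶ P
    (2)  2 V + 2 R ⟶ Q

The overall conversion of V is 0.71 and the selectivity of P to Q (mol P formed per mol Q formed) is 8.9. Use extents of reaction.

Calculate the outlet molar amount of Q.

Conversion of V: V consumed = 0.71 × 240.7 = 170.9 kmol/h = 1ξ₁ + 2ξ₂.
Selectivity: 1ξ₁ / (1ξ₂) = 8.9 → ξ₁ = 8.9 ξ₂.
Substitute: (1·8.9 + 2) ξ₂ = 170.9 → ξ₂ = 15.68 kmol/h, ξ₁ = 139.6 kmol/h.
Outlet amounts (n = n₀ + Σ ν·ξ):
  V: 240.7 − 1(139.6) − 2(15.68) = 69.81
  R: 939.3 − 1(139.6) − 2(15.68) = 768.4
  P: 0 + 1(139.6) = 139.6
  Q: 0 + 1(15.68) = 15.68

15.7 kmol/h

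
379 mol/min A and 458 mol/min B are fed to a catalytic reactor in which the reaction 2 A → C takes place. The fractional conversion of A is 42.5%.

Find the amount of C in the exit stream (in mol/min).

80.5 mol/min

A reacted = 0.425 × 379 = 161.1 mol/min; ν_A = −2, so ξ = 161.1/2 = 80.54 mol/min.
Outlet amounts (n = n₀ + ν ξ):
  A: 379 − 2(80.54) = 217.9
  C: 0 + 1(80.54) = 80.54
  B: 458 (inert)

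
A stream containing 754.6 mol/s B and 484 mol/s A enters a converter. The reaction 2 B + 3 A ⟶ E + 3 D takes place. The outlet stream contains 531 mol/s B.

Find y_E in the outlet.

0.0992

For B: n = n₀ − 2ξ → 531 = 754.6 − 2ξ, giving ξ = 111.8 mol/s.
Outlet amounts (n = n₀ + ν ξ):
  B: 754.6 − 2(111.8) = 531
  A: 484 − 3(111.8) = 148.6
  E: 0 + 1(111.8) = 111.8
  D: 0 + 3(111.8) = 335.4
Total out = 1127 mol/s; y_E = 111.8 / 1127 = 0.09922.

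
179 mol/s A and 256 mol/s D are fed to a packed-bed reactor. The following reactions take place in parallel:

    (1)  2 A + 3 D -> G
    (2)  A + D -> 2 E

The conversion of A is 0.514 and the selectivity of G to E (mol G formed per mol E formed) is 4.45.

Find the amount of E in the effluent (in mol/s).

Conversion of A: A consumed = 0.514 × 179 = 92.01 mol/s = 2ξ₁ + 1ξ₂.
Selectivity: 1ξ₁ / (2ξ₂) = 4.45 → ξ₁ = 8.9 ξ₂.
Substitute: (2·8.9 + 1) ξ₂ = 92.01 → ξ₂ = 4.894 mol/s, ξ₁ = 43.56 mol/s.
Outlet amounts (n = n₀ + Σ ν·ξ):
  A: 179 − 2(43.56) − 1(4.894) = 86.99
  D: 256 − 3(43.56) − 1(4.894) = 120.4
  G: 0 + 1(43.56) = 43.56
  E: 0 + 2(4.894) = 9.788

9.79 mol/s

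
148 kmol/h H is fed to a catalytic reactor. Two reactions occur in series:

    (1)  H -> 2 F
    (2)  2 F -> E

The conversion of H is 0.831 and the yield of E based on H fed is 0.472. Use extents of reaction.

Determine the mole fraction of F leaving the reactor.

Conversion of H: H consumed = 1ξ₁ = 0.831 × 148 → ξ₁ = 123 kmol/h.
Yield of E: 1ξ₂ / 148 = 0.472 → ξ₂ = 69.86 kmol/h.
Outlet amounts (n = n₀ + Σ ν·ξ):
  H: 148 − 1(123) = 25.01
  F: 0 + 2(123) − 2(69.86) = 106.3
  E: 0 + 1(69.86) = 69.86
Total out = 201.1 kmol/h; y_F = 106.3 / 201.1 = 0.5283.

0.528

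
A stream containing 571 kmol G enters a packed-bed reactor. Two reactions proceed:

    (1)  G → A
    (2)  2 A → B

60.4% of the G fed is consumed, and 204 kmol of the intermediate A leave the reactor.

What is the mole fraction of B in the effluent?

Conversion of G: G consumed = 1ξ₁ = 0.604 × 571 → ξ₁ = 344.9 kmol.
A balance: n_A = 0 + 1ξ₁ − 2ξ₂ = 204 → ξ₂ = (1·344.9 − 204)/2 = 70.44 kmol.
Outlet amounts (n = n₀ + Σ ν·ξ):
  G: 571 − 1(344.9) = 226.1
  A: 0 + 1(344.9) − 2(70.44) = 204
  B: 0 + 1(70.44) = 70.44
Total out = 500.6 kmol; y_B = 70.44 / 500.6 = 0.1407.

0.141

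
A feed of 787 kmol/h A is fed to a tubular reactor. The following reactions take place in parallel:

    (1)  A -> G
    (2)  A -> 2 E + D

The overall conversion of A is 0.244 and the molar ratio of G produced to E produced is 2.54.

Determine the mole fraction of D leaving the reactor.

Conversion of A: A consumed = 0.244 × 787 = 192 kmol/h = 1ξ₁ + 1ξ₂.
Selectivity: 1ξ₁ / (2ξ₂) = 2.54 → ξ₁ = 5.08 ξ₂.
Substitute: (1·5.08 + 1) ξ₂ = 192 → ξ₂ = 31.58 kmol/h, ξ₁ = 160.4 kmol/h.
Outlet amounts (n = n₀ + Σ ν·ξ):
  A: 787 − 1(160.4) − 1(31.58) = 595
  G: 0 + 1(160.4) = 160.4
  E: 0 + 2(31.58) = 63.17
  D: 0 + 1(31.58) = 31.58
Total out = 850.2 kmol/h; y_D = 31.58 / 850.2 = 0.03715.

0.0371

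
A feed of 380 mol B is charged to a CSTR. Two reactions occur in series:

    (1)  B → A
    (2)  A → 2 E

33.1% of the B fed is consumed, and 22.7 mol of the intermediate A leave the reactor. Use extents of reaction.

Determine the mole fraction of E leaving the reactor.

Conversion of B: B consumed = 1ξ₁ = 0.331 × 380 → ξ₁ = 125.8 mol.
A balance: n_A = 0 + 1ξ₁ − 1ξ₂ = 22.7 → ξ₂ = (1·125.8 − 22.7)/1 = 103.1 mol.
Outlet amounts (n = n₀ + Σ ν·ξ):
  B: 380 − 1(125.8) = 254.2
  A: 0 + 1(125.8) − 1(103.1) = 22.7
  E: 0 + 2(103.1) = 206.2
Total out = 483.1 mol; y_E = 206.2 / 483.1 = 0.4268.

0.427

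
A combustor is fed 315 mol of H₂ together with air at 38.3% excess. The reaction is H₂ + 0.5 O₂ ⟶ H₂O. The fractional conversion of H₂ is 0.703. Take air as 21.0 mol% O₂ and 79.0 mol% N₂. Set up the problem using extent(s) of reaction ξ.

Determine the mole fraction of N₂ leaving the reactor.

0.66

Stoichiometric O₂ = 0.5 × 315 = 157.5 mol; O₂ fed = 157.5 × 1.383 = 217.8 mol.
N₂ fed = 217.8 × 79/21 = 819.4 mol.
Fuel reacted = 0.703 × 315 → ξ = 221.4 mol.
Outlet (n = n₀ + ν ξ):
  H₂: 315 − 1(221.4) = 93.56
  O₂: 217.8 − 0.5(221.4) = 107.1
  N₂: 819.4 (inert)
  H₂O: 0 + 1(221.4) = 221.4
Total out = 1242 mol; y_N₂ = 819.4 / 1242 = 0.66.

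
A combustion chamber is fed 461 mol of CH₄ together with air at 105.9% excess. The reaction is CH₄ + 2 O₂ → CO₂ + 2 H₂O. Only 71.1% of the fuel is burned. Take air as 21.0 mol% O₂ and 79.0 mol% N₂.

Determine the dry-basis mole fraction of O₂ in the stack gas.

0.141

Stoichiometric O₂ = 2 × 461 = 922 mol; O₂ fed = 922 × 2.059 = 1898 mol.
N₂ fed = 1898 × 79/21 = 7142 mol.
Fuel reacted = 0.711 × 461 → ξ = 327.8 mol.
Outlet (n = n₀ + ν ξ):
  CH₄: 461 − 1(327.8) = 133.2
  O₂: 1898 − 2(327.8) = 1243
  N₂: 7142 (inert)
  CO₂: 0 + 1(327.8) = 327.8
  H₂O: 0 + 2(327.8) = 655.5
Dry total = 8845 mol; y_O₂ (dry) = 1243 / 8845 = 0.1405.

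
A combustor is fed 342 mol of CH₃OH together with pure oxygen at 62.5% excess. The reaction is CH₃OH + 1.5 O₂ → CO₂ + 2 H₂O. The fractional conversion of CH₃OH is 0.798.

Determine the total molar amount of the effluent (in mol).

Stoichiometric O₂ = 1.5 × 342 = 513 mol; O₂ fed = 513 × 1.625 = 833.6 mol.
Fuel reacted = 0.798 × 342 → ξ = 272.9 mol.
Outlet (n = n₀ + ν ξ):
  CH₃OH: 342 − 1(272.9) = 69.08
  O₂: 833.6 − 1.5(272.9) = 424.3
  CO₂: 0 + 1(272.9) = 272.9
  H₂O: 0 + 2(272.9) = 545.8
Total out = 69.08 + 424.3 + 272.9 + 545.8 = 1312 mol.

1310 mol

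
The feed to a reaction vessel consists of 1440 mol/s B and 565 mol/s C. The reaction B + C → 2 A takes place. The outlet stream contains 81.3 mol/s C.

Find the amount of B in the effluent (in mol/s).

For C: n = n₀ − 1ξ → 81.3 = 565 − 1ξ, giving ξ = 483.7 mol/s.
Outlet amounts (n = n₀ + ν ξ):
  B: 1440 − 1(483.7) = 956.3
  C: 565 − 1(483.7) = 81.3
  A: 0 + 2(483.7) = 967.4

956 mol/s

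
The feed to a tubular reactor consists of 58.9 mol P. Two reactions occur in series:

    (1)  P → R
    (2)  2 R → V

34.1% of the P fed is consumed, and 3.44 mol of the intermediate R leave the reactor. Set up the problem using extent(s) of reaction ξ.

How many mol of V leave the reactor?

Conversion of P: P consumed = 1ξ₁ = 0.341 × 58.9 → ξ₁ = 20.08 mol.
R balance: n_R = 0 + 1ξ₁ − 2ξ₂ = 3.44 → ξ₂ = (1·20.08 − 3.44)/2 = 8.322 mol.
Outlet amounts (n = n₀ + Σ ν·ξ):
  P: 58.9 − 1(20.08) = 38.82
  R: 0 + 1(20.08) − 2(8.322) = 3.44
  V: 0 + 1(8.322) = 8.322

8.32 mol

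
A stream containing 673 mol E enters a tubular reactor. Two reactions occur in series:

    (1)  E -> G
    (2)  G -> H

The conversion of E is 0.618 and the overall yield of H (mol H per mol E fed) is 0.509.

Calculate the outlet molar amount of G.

Conversion of E: E consumed = 1ξ₁ = 0.618 × 673 → ξ₁ = 415.9 mol.
Yield of H: 1ξ₂ / 673 = 0.509 → ξ₂ = 342.6 mol.
Outlet amounts (n = n₀ + Σ ν·ξ):
  E: 673 − 1(415.9) = 257.1
  G: 0 + 1(415.9) − 1(342.6) = 73.36
  H: 0 + 1(342.6) = 342.6

73.4 mol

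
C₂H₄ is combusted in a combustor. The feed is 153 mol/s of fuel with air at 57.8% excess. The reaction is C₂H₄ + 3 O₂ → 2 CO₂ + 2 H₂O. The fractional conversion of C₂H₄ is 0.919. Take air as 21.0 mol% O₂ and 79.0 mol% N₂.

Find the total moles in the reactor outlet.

Stoichiometric O₂ = 3 × 153 = 459 mol/s; O₂ fed = 459 × 1.578 = 724.3 mol/s.
N₂ fed = 724.3 × 79/21 = 2725 mol/s.
Fuel reacted = 0.919 × 153 → ξ = 140.6 mol/s.
Outlet (n = n₀ + ν ξ):
  C₂H₄: 153 − 1(140.6) = 12.39
  O₂: 724.3 − 3(140.6) = 302.5
  N₂: 2725 (inert)
  CO₂: 0 + 2(140.6) = 281.2
  H₂O: 0 + 2(140.6) = 281.2
Total out = 12.39 + 302.5 + 2725 + 281.2 + 281.2 = 3602 mol/s.

3600 mol/s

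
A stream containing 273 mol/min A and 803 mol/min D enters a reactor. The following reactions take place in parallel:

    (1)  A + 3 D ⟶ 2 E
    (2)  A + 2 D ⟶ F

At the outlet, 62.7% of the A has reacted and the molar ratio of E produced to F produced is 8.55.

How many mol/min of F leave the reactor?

Conversion of A: A consumed = 0.627 × 273 = 171.2 mol/min = 1ξ₁ + 1ξ₂.
Selectivity: 2ξ₁ / (1ξ₂) = 8.55 → ξ₁ = 4.275 ξ₂.
Substitute: (1·4.275 + 1) ξ₂ = 171.2 → ξ₂ = 32.45 mol/min, ξ₁ = 138.7 mol/min.
Outlet amounts (n = n₀ + Σ ν·ξ):
  A: 273 − 1(138.7) − 1(32.45) = 101.8
  D: 803 − 3(138.7) − 2(32.45) = 321.9
  E: 0 + 2(138.7) = 277.4
  F: 0 + 1(32.45) = 32.45

32.4 mol/min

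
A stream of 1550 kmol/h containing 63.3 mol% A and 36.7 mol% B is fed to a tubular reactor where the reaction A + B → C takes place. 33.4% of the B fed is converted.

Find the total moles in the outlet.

1360 kmol/h

B reacted = 0.334 × 568.9 = 190 kmol/h; ν_B = −1, so ξ = 190/1 = 190 kmol/h.
Outlet amounts (n = n₀ + ν ξ):
  A: 981.1 − 1(190) = 791.2
  B: 568.9 − 1(190) = 378.9
  C: 0 + 1(190) = 190
Total out = 791.2 + 378.9 + 190 = 1360 kmol/h.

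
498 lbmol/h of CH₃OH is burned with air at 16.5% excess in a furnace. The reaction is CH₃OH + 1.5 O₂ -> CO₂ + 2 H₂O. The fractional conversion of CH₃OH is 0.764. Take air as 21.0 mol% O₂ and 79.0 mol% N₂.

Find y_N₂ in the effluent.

0.677

Stoichiometric O₂ = 1.5 × 498 = 747 lbmol/h; O₂ fed = 747 × 1.165 = 870.3 lbmol/h.
N₂ fed = 870.3 × 79/21 = 3274 lbmol/h.
Fuel reacted = 0.764 × 498 → ξ = 380.5 lbmol/h.
Outlet (n = n₀ + ν ξ):
  CH₃OH: 498 − 1(380.5) = 117.5
  O₂: 870.3 − 1.5(380.5) = 299.5
  N₂: 3274 (inert)
  CO₂: 0 + 1(380.5) = 380.5
  H₂O: 0 + 2(380.5) = 760.9
Total out = 4832 lbmol/h; y_N₂ = 3274 / 4832 = 0.6775.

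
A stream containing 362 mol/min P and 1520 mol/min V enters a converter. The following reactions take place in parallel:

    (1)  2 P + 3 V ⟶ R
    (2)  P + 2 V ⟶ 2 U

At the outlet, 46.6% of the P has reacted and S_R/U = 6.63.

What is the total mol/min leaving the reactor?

Conversion of P: P consumed = 0.466 × 362 = 168.7 mol/min = 2ξ₁ + 1ξ₂.
Selectivity: 1ξ₁ / (2ξ₂) = 6.63 → ξ₁ = 13.26 ξ₂.
Substitute: (2·13.26 + 1) ξ₂ = 168.7 → ξ₂ = 6.13 mol/min, ξ₁ = 81.28 mol/min.
Outlet amounts (n = n₀ + Σ ν·ξ):
  P: 362 − 2(81.28) − 1(6.13) = 193.3
  V: 1520 − 3(81.28) − 2(6.13) = 1264
  R: 0 + 1(81.28) = 81.28
  U: 0 + 2(6.13) = 12.26
Total out = 193.3 + 1264 + 81.28 + 12.26 = 1551 mol/min.

1550 mol/min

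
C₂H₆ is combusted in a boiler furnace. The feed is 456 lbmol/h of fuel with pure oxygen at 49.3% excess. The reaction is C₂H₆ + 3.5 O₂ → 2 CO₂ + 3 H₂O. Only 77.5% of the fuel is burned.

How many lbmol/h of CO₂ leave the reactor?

707 lbmol/h

Stoichiometric O₂ = 3.5 × 456 = 1596 lbmol/h; O₂ fed = 1596 × 1.493 = 2383 lbmol/h.
Fuel reacted = 0.775 × 456 → ξ = 353.4 lbmol/h.
Outlet (n = n₀ + ν ξ):
  C₂H₆: 456 − 1(353.4) = 102.6
  O₂: 2383 − 3.5(353.4) = 1146
  CO₂: 0 + 2(353.4) = 706.8
  H₂O: 0 + 3(353.4) = 1060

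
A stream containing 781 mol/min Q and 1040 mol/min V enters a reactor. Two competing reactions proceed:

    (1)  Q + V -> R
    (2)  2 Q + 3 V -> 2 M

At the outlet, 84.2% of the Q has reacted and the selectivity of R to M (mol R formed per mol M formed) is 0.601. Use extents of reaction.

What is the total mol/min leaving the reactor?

958 mol/min

Conversion of Q: Q consumed = 0.842 × 781 = 657.6 mol/min = 1ξ₁ + 2ξ₂.
Selectivity: 1ξ₁ / (2ξ₂) = 0.601 → ξ₁ = 1.202 ξ₂.
Substitute: (1·1.202 + 2) ξ₂ = 657.6 → ξ₂ = 205.4 mol/min, ξ₁ = 246.9 mol/min.
Outlet amounts (n = n₀ + Σ ν·ξ):
  Q: 781 − 1(246.9) − 2(205.4) = 123.4
  V: 1040 − 1(246.9) − 3(205.4) = 177
  R: 0 + 1(246.9) = 246.9
  M: 0 + 2(205.4) = 410.7
Total out = 123.4 + 177 + 246.9 + 410.7 = 958 mol/min.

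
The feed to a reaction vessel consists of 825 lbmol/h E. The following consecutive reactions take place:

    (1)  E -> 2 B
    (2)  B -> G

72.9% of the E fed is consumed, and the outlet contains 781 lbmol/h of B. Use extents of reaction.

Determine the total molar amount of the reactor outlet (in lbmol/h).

Conversion of E: E consumed = 1ξ₁ = 0.729 × 825 → ξ₁ = 601.4 lbmol/h.
B balance: n_B = 0 + 2ξ₁ − 1ξ₂ = 781 → ξ₂ = (2·601.4 − 781)/1 = 421.8 lbmol/h.
Outlet amounts (n = n₀ + Σ ν·ξ):
  E: 825 − 1(601.4) = 223.6
  B: 0 + 2(601.4) − 1(421.8) = 781
  G: 0 + 1(421.8) = 421.8
Total out = 223.6 + 781 + 421.8 = 1426 lbmol/h.

1430 lbmol/h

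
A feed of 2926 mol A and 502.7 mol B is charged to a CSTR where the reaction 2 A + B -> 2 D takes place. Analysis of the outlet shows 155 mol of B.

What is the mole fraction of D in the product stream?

For B: n = n₀ − 1ξ → 155 = 502.7 − 1ξ, giving ξ = 347.7 mol.
Outlet amounts (n = n₀ + ν ξ):
  A: 2926 − 2(347.7) = 2231
  B: 502.7 − 1(347.7) = 155
  D: 0 + 2(347.7) = 695.4
Total out = 3081 mol; y_D = 695.4 / 3081 = 0.2257.

0.226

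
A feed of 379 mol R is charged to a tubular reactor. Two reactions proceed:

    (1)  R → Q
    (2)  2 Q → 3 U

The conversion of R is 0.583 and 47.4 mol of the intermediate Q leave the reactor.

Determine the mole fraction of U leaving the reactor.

Conversion of R: R consumed = 1ξ₁ = 0.583 × 379 → ξ₁ = 221 mol.
Q balance: n_Q = 0 + 1ξ₁ − 2ξ₂ = 47.4 → ξ₂ = (1·221 − 47.4)/2 = 86.78 mol.
Outlet amounts (n = n₀ + Σ ν·ξ):
  R: 379 − 1(221) = 158
  Q: 0 + 1(221) − 2(86.78) = 47.4
  U: 0 + 3(86.78) = 260.3
Total out = 465.8 mol; y_U = 260.3 / 465.8 = 0.5589.

0.559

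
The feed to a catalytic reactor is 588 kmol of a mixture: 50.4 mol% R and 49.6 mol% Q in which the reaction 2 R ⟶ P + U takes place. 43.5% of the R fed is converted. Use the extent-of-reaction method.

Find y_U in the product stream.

R reacted = 0.435 × 296.4 = 128.9 kmol; ν_R = −2, so ξ = 128.9/2 = 64.46 kmol.
Outlet amounts (n = n₀ + ν ξ):
  R: 296.4 − 2(64.46) = 167.4
  P: 0 + 1(64.46) = 64.46
  U: 0 + 1(64.46) = 64.46
  Q: 291.6 (inert)
Total out = 588 kmol; y_U = 64.46 / 588 = 0.1096.

0.11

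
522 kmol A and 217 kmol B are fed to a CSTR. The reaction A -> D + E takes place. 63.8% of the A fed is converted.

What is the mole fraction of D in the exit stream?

0.311

A reacted = 0.638 × 522 = 333 kmol; ν_A = −1, so ξ = 333/1 = 333 kmol.
Outlet amounts (n = n₀ + ν ξ):
  A: 522 − 1(333) = 189
  D: 0 + 1(333) = 333
  E: 0 + 1(333) = 333
  B: 217 (inert)
Total out = 1072 kmol; y_D = 333 / 1072 = 0.3107.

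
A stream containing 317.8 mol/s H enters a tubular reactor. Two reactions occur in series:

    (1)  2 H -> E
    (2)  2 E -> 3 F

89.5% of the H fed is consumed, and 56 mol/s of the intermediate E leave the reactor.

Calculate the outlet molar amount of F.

Conversion of H: H consumed = 2ξ₁ = 0.895 × 317.8 → ξ₁ = 142.2 mol/s.
E balance: n_E = 0 + 1ξ₁ − 2ξ₂ = 56 → ξ₂ = (1·142.2 − 56)/2 = 43.11 mol/s.
Outlet amounts (n = n₀ + Σ ν·ξ):
  H: 317.8 − 2(142.2) = 33.37
  E: 0 + 1(142.2) − 2(43.11) = 56
  F: 0 + 3(43.11) = 129.3

129 mol/s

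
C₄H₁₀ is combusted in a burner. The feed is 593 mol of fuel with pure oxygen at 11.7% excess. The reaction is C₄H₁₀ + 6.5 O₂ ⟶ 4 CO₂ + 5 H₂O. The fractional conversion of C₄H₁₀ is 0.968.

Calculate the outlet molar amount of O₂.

574 mol

Stoichiometric O₂ = 6.5 × 593 = 3854 mol; O₂ fed = 3854 × 1.117 = 4305 mol.
Fuel reacted = 0.968 × 593 → ξ = 574 mol.
Outlet (n = n₀ + ν ξ):
  C₄H₁₀: 593 − 1(574) = 18.98
  O₂: 4305 − 6.5(574) = 574.3
  CO₂: 0 + 4(574) = 2296
  H₂O: 0 + 5(574) = 2870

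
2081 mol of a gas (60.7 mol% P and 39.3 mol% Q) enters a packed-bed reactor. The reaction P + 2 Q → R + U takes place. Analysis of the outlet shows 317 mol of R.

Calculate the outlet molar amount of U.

For R: n = n₀ + 1ξ → 317 = 0 + 1ξ, giving ξ = 317 mol.
Outlet amounts (n = n₀ + ν ξ):
  P: 1263 − 1(317) = 946.2
  Q: 817.8 − 2(317) = 183.8
  R: 0 + 1(317) = 317
  U: 0 + 1(317) = 317

317 mol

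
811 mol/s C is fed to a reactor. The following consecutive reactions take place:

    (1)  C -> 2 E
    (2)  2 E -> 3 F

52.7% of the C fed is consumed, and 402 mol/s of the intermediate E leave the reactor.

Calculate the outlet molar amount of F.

Conversion of C: C consumed = 1ξ₁ = 0.527 × 811 → ξ₁ = 427.4 mol/s.
E balance: n_E = 0 + 2ξ₁ − 2ξ₂ = 402 → ξ₂ = (2·427.4 − 402)/2 = 226.4 mol/s.
Outlet amounts (n = n₀ + Σ ν·ξ):
  C: 811 − 1(427.4) = 383.6
  E: 0 + 2(427.4) − 2(226.4) = 402
  F: 0 + 3(226.4) = 679.2

679 mol/s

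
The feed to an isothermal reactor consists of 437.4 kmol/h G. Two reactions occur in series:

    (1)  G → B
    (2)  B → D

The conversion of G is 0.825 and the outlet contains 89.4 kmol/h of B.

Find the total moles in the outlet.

Conversion of G: G consumed = 1ξ₁ = 0.825 × 437.4 → ξ₁ = 360.9 kmol/h.
B balance: n_B = 0 + 1ξ₁ − 1ξ₂ = 89.4 → ξ₂ = (1·360.9 − 89.4)/1 = 271.5 kmol/h.
Outlet amounts (n = n₀ + Σ ν·ξ):
  G: 437.4 − 1(360.9) = 76.55
  B: 0 + 1(360.9) − 1(271.5) = 89.4
  D: 0 + 1(271.5) = 271.5
Total out = 76.55 + 89.4 + 271.5 = 437.4 kmol/h.

437 kmol/h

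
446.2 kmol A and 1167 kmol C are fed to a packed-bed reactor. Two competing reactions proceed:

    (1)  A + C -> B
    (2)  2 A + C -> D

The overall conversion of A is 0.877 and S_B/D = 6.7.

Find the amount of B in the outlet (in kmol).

Conversion of A: A consumed = 0.877 × 446.2 = 391.3 kmol = 1ξ₁ + 2ξ₂.
Selectivity: 1ξ₁ / (1ξ₂) = 6.7 → ξ₁ = 6.7 ξ₂.
Substitute: (1·6.7 + 2) ξ₂ = 391.3 → ξ₂ = 44.98 kmol, ξ₁ = 301.4 kmol.
Outlet amounts (n = n₀ + Σ ν·ξ):
  A: 446.2 − 1(301.4) − 2(44.98) = 54.88
  C: 1167 − 1(301.4) − 1(44.98) = 820.7
  B: 0 + 1(301.4) = 301.4
  D: 0 + 1(44.98) = 44.98

301 kmol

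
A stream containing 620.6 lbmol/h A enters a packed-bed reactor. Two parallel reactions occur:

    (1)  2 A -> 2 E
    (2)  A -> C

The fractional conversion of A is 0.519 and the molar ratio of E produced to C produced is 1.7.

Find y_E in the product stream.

Conversion of A: A consumed = 0.519 × 620.6 = 322.1 lbmol/h = 2ξ₁ + 1ξ₂.
Selectivity: 2ξ₁ / (1ξ₂) = 1.7 → ξ₁ = 0.85 ξ₂.
Substitute: (2·0.85 + 1) ξ₂ = 322.1 → ξ₂ = 119.3 lbmol/h, ξ₁ = 101.4 lbmol/h.
Outlet amounts (n = n₀ + Σ ν·ξ):
  A: 620.6 − 2(101.4) − 1(119.3) = 298.5
  E: 0 + 2(101.4) = 202.8
  C: 0 + 1(119.3) = 119.3
Total out = 620.6 lbmol/h; y_E = 202.8 / 620.6 = 0.3268.

0.327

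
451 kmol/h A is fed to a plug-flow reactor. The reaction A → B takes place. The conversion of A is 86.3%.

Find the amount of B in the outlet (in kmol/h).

389 kmol/h

A reacted = 0.863 × 451 = 389.2 kmol/h; ν_A = −1, so ξ = 389.2/1 = 389.2 kmol/h.
Outlet amounts (n = n₀ + ν ξ):
  A: 451 − 1(389.2) = 61.79
  B: 0 + 1(389.2) = 389.2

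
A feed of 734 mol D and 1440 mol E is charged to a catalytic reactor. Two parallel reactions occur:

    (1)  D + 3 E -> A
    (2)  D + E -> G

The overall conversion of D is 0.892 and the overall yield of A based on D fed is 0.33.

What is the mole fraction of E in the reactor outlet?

0.291

Yield of A: 1ξ₁ / 734 = 0.33 → ξ₁ = 242.2 mol.
Conversion of D: 1ξ₁ + 1ξ₂ = 0.892 × 734 = 654.7 → ξ₂ = 412.5 mol.
Outlet amounts (n = n₀ + Σ ν·ξ):
  D: 734 − 1(242.2) − 1(412.5) = 79.27
  E: 1440 − 3(242.2) − 1(412.5) = 300.8
  A: 0 + 1(242.2) = 242.2
  G: 0 + 1(412.5) = 412.5
Total out = 1035 mol; y_E = 300.8 / 1035 = 0.2907.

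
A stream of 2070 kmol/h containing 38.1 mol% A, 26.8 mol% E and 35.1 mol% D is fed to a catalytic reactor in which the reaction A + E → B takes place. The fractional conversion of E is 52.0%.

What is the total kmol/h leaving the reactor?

E reacted = 0.52 × 554.8 = 288.5 kmol/h; ν_E = −1, so ξ = 288.5/1 = 288.5 kmol/h.
Outlet amounts (n = n₀ + ν ξ):
  A: 788.7 − 1(288.5) = 500.2
  E: 554.8 − 1(288.5) = 266.3
  B: 0 + 1(288.5) = 288.5
  D: 726.6 (inert)
Total out = 500.2 + 266.3 + 288.5 + 726.6 = 1782 kmol/h.

1780 kmol/h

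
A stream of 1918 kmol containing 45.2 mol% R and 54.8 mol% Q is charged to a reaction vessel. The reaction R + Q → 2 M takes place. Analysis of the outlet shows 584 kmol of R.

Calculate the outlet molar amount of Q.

For R: n = n₀ − 1ξ → 584 = 866.9 − 1ξ, giving ξ = 282.9 kmol.
Outlet amounts (n = n₀ + ν ξ):
  R: 866.9 − 1(282.9) = 584
  Q: 1051 − 1(282.9) = 768.1
  M: 0 + 2(282.9) = 565.9

768 kmol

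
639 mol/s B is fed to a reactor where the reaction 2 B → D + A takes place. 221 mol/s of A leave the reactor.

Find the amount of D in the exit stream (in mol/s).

For A: n = n₀ + 1ξ → 221 = 0 + 1ξ, giving ξ = 221 mol/s.
Outlet amounts (n = n₀ + ν ξ):
  B: 639 − 2(221) = 197
  D: 0 + 1(221) = 221
  A: 0 + 1(221) = 221

221 mol/s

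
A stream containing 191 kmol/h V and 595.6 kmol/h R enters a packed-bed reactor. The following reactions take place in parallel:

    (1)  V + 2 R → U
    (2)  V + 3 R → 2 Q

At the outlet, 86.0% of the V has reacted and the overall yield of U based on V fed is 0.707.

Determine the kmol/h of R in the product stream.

Yield of U: 1ξ₁ / 191 = 0.707 → ξ₁ = 135 kmol/h.
Conversion of V: 1ξ₁ + 1ξ₂ = 0.86 × 191 = 164.3 → ξ₂ = 29.22 kmol/h.
Outlet amounts (n = n₀ + Σ ν·ξ):
  V: 191 − 1(135) − 1(29.22) = 26.74
  R: 595.6 − 2(135) − 3(29.22) = 237.9
  U: 0 + 1(135) = 135
  Q: 0 + 2(29.22) = 58.45

238 kmol/h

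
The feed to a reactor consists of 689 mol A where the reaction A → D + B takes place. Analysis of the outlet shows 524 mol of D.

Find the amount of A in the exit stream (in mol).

165 mol

For D: n = n₀ + 1ξ → 524 = 0 + 1ξ, giving ξ = 524 mol.
Outlet amounts (n = n₀ + ν ξ):
  A: 689 − 1(524) = 165
  D: 0 + 1(524) = 524
  B: 0 + 1(524) = 524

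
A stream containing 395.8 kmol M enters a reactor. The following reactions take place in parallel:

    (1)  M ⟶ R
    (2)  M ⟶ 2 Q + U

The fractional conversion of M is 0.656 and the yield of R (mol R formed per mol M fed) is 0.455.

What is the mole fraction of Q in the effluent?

0.287

Yield of R: 1ξ₁ / 395.8 = 0.455 → ξ₁ = 180.1 kmol.
Conversion of M: 1ξ₁ + 1ξ₂ = 0.656 × 395.8 = 259.6 → ξ₂ = 79.56 kmol.
Outlet amounts (n = n₀ + Σ ν·ξ):
  M: 395.8 − 1(180.1) − 1(79.56) = 136.2
  R: 0 + 1(180.1) = 180.1
  Q: 0 + 2(79.56) = 159.1
  U: 0 + 1(79.56) = 79.56
Total out = 554.9 kmol; y_Q = 159.1 / 554.9 = 0.2867.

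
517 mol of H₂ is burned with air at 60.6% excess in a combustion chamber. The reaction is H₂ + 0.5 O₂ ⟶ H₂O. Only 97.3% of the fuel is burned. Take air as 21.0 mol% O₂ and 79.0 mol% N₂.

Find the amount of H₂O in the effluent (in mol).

Stoichiometric O₂ = 0.5 × 517 = 258.5 mol; O₂ fed = 258.5 × 1.606 = 415.2 mol.
N₂ fed = 415.2 × 79/21 = 1562 mol.
Fuel reacted = 0.973 × 517 → ξ = 503 mol.
Outlet (n = n₀ + ν ξ):
  H₂: 517 − 1(503) = 13.96
  O₂: 415.2 − 0.5(503) = 163.6
  N₂: 1562 (inert)
  H₂O: 0 + 1(503) = 503

503 mol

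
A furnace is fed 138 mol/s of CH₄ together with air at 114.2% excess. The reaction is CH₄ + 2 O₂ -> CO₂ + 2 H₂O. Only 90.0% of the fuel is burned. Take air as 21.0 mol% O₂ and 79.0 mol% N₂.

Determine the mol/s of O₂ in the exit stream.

343 mol/s

Stoichiometric O₂ = 2 × 138 = 276 mol/s; O₂ fed = 276 × 2.142 = 591.2 mol/s.
N₂ fed = 591.2 × 79/21 = 2224 mol/s.
Fuel reacted = 0.9 × 138 → ξ = 124.2 mol/s.
Outlet (n = n₀ + ν ξ):
  CH₄: 138 − 1(124.2) = 13.8
  O₂: 591.2 − 2(124.2) = 342.8
  N₂: 2224 (inert)
  CO₂: 0 + 1(124.2) = 124.2
  H₂O: 0 + 2(124.2) = 248.4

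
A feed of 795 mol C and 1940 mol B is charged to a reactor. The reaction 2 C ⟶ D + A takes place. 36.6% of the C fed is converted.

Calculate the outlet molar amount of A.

C reacted = 0.366 × 795 = 291 mol; ν_C = −2, so ξ = 291/2 = 145.5 mol.
Outlet amounts (n = n₀ + ν ξ):
  C: 795 − 2(145.5) = 504
  D: 0 + 1(145.5) = 145.5
  A: 0 + 1(145.5) = 145.5
  B: 1940 (inert)

145 mol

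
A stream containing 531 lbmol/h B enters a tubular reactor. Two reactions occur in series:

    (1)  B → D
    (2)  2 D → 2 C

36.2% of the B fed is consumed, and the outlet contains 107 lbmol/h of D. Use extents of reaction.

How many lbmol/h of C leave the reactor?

Conversion of B: B consumed = 1ξ₁ = 0.362 × 531 → ξ₁ = 192.2 lbmol/h.
D balance: n_D = 0 + 1ξ₁ − 2ξ₂ = 107 → ξ₂ = (1·192.2 − 107)/2 = 42.61 lbmol/h.
Outlet amounts (n = n₀ + Σ ν·ξ):
  B: 531 − 1(192.2) = 338.8
  D: 0 + 1(192.2) − 2(42.61) = 107
  C: 0 + 2(42.61) = 85.22

85.2 lbmol/h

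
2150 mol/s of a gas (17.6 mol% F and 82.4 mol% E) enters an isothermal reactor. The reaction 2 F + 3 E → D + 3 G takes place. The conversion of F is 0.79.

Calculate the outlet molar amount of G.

F reacted = 0.79 × 378.4 = 298.9 mol/s; ν_F = −2, so ξ = 298.9/2 = 149.5 mol/s.
Outlet amounts (n = n₀ + ν ξ):
  F: 378.4 − 2(149.5) = 79.46
  E: 1772 − 3(149.5) = 1323
  D: 0 + 1(149.5) = 149.5
  G: 0 + 3(149.5) = 448.4

448 mol/s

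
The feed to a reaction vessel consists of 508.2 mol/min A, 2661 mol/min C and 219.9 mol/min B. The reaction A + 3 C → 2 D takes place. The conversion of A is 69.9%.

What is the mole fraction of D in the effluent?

0.265

A reacted = 0.699 × 508.2 = 355.2 mol/min; ν_A = −1, so ξ = 355.2/1 = 355.2 mol/min.
Outlet amounts (n = n₀ + ν ξ):
  A: 508.2 − 1(355.2) = 153
  C: 2661 − 3(355.2) = 1595
  D: 0 + 2(355.2) = 710.5
  B: 219.9 (inert)
Total out = 2679 mol/min; y_D = 710.5 / 2679 = 0.2652.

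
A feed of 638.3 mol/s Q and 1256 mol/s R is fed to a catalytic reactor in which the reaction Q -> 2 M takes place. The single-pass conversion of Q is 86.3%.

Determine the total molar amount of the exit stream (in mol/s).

Q reacted = 0.863 × 638.3 = 550.9 mol/s; ν_Q = −1, so ξ = 550.9/1 = 550.9 mol/s.
Outlet amounts (n = n₀ + ν ξ):
  Q: 638.3 − 1(550.9) = 87.45
  M: 0 + 2(550.9) = 1102
  R: 1256 (inert)
Total out = 87.45 + 1102 + 1256 = 2445 mol/s.

2450 mol/s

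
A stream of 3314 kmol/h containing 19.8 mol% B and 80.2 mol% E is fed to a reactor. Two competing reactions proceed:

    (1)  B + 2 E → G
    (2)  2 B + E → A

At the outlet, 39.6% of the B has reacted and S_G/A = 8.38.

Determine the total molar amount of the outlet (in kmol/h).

Conversion of B: B consumed = 0.396 × 656.2 = 259.8 kmol/h = 1ξ₁ + 2ξ₂.
Selectivity: 1ξ₁ / (1ξ₂) = 8.38 → ξ₁ = 8.38 ξ₂.
Substitute: (1·8.38 + 2) ξ₂ = 259.8 → ξ₂ = 25.03 kmol/h, ξ₁ = 209.8 kmol/h.
Outlet amounts (n = n₀ + Σ ν·ξ):
  B: 656.2 − 1(209.8) − 2(25.03) = 396.3
  E: 2658 − 2(209.8) − 1(25.03) = 2213
  G: 0 + 1(209.8) = 209.8
  A: 0 + 1(25.03) = 25.03
Total out = 396.3 + 2213 + 209.8 + 25.03 = 2844 kmol/h.

2840 kmol/h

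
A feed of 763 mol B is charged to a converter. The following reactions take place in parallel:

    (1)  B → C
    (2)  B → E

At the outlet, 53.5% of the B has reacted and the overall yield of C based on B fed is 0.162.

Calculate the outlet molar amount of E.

Yield of C: 1ξ₁ / 763 = 0.162 → ξ₁ = 123.6 mol.
Conversion of B: 1ξ₁ + 1ξ₂ = 0.535 × 763 = 408.2 → ξ₂ = 284.6 mol.
Outlet amounts (n = n₀ + Σ ν·ξ):
  B: 763 − 1(123.6) − 1(284.6) = 354.8
  C: 0 + 1(123.6) = 123.6
  E: 0 + 1(284.6) = 284.6

285 mol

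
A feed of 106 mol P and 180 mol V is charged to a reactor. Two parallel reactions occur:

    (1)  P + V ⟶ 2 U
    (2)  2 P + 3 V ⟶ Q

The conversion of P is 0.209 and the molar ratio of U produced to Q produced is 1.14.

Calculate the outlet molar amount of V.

Conversion of P: P consumed = 0.209 × 106 = 22.15 mol = 1ξ₁ + 2ξ₂.
Selectivity: 2ξ₁ / (1ξ₂) = 1.14 → ξ₁ = 0.57 ξ₂.
Substitute: (1·0.57 + 2) ξ₂ = 22.15 → ξ₂ = 8.62 mol, ξ₁ = 4.914 mol.
Outlet amounts (n = n₀ + Σ ν·ξ):
  P: 106 − 1(4.914) − 2(8.62) = 83.85
  V: 180 − 1(4.914) − 3(8.62) = 149.2
  U: 0 + 2(4.914) = 9.827
  Q: 0 + 1(8.62) = 8.62

149 mol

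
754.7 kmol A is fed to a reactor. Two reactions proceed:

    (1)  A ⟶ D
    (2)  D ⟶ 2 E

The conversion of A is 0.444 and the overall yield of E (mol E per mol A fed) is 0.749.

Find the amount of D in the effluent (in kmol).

Conversion of A: A consumed = 1ξ₁ = 0.444 × 754.7 → ξ₁ = 335.1 kmol.
Yield of E: 2ξ₂ / 754.7 = 0.749 → ξ₂ = 282.6 kmol.
Outlet amounts (n = n₀ + Σ ν·ξ):
  A: 754.7 − 1(335.1) = 419.6
  D: 0 + 1(335.1) − 1(282.6) = 52.45
  E: 0 + 2(282.6) = 565.3

52.5 kmol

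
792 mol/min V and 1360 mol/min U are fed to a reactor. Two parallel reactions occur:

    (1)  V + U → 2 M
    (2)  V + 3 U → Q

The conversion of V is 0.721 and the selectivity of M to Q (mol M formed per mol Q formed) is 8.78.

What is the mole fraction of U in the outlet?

0.315

Conversion of V: V consumed = 0.721 × 792 = 571 mol/min = 1ξ₁ + 1ξ₂.
Selectivity: 2ξ₁ / (1ξ₂) = 8.78 → ξ₁ = 4.39 ξ₂.
Substitute: (1·4.39 + 1) ξ₂ = 571 → ξ₂ = 105.9 mol/min, ξ₁ = 465.1 mol/min.
Outlet amounts (n = n₀ + Σ ν·ξ):
  V: 792 − 1(465.1) − 1(105.9) = 221
  U: 1360 − 1(465.1) − 3(105.9) = 577.1
  M: 0 + 2(465.1) = 930.2
  Q: 0 + 1(105.9) = 105.9
Total out = 1834 mol/min; y_U = 577.1 / 1834 = 0.3146.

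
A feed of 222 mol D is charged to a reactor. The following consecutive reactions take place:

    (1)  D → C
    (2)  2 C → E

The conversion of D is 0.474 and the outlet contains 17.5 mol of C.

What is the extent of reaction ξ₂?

ξ₂ = 43.9 mol

Conversion of D: D consumed = 1ξ₁ = 0.474 × 222 → ξ₁ = 105.2 mol.
C balance: n_C = 0 + 1ξ₁ − 2ξ₂ = 17.5 → ξ₂ = (1·105.2 − 17.5)/2 = 43.86 mol.
Outlet amounts (n = n₀ + Σ ν·ξ):
  D: 222 − 1(105.2) = 116.8
  C: 0 + 1(105.2) − 2(43.86) = 17.5
  E: 0 + 1(43.86) = 43.86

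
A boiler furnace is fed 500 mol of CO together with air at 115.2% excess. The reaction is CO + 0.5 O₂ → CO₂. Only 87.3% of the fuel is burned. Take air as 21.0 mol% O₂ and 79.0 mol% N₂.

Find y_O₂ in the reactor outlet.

Stoichiometric O₂ = 0.5 × 500 = 250 mol; O₂ fed = 250 × 2.152 = 538 mol.
N₂ fed = 538 × 79/21 = 2024 mol.
Fuel reacted = 0.873 × 500 → ξ = 436.5 mol.
Outlet (n = n₀ + ν ξ):
  CO: 500 − 1(436.5) = 63.5
  O₂: 538 − 0.5(436.5) = 319.8
  N₂: 2024 (inert)
  CO₂: 0 + 1(436.5) = 436.5
Total out = 2844 mol; y_O₂ = 319.8 / 2844 = 0.1124.

0.112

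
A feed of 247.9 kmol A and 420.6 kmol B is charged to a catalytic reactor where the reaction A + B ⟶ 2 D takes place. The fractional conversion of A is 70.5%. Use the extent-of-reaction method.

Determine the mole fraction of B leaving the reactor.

0.368

A reacted = 0.705 × 247.9 = 174.8 kmol; ν_A = −1, so ξ = 174.8/1 = 174.8 kmol.
Outlet amounts (n = n₀ + ν ξ):
  A: 247.9 − 1(174.8) = 73.13
  B: 420.6 − 1(174.8) = 245.8
  D: 0 + 2(174.8) = 349.5
Total out = 668.5 kmol; y_B = 245.8 / 668.5 = 0.3677.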